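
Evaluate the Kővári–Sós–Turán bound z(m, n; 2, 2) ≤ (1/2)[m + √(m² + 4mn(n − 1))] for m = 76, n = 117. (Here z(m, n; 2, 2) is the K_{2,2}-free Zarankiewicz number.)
z(76, 117; 2, 2) ≤ (1/2)[76 + √(76² + 4·76·117·116)] = (1/2)[76 + √4131664] = 1054.3248

Kővári–Sós–Turán: let r_1, ..., r_76 be the row sums and z = Σ r_i the total number of 1s. Each pair of columns can share at most one row with both entries 1 (else a 2×2 all-ones block appears), so Σ_i C(r_i, 2) ≤ C(117, 2) = 6786. By convexity Σ_i C(r_i, 2) ≥ 76·C(z/76, 2) = z(z − 76)/(2·76), giving z² − 76z − 76·117·116 ≤ 0 and hence z ≤ (1/2)[76 + √(5776 + 4·1031472)] = (1/2)[76 + √4131664] ≈ (1/2)(76 + 2032.6495) = 1054.3248.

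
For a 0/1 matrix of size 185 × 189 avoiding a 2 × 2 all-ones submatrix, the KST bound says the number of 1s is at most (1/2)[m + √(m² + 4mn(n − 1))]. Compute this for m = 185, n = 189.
z(185, 189; 2, 2) ≤ (1/2)[185 + √(185² + 4·185·189·188)] = (1/2)[185 + √26327905] = 2658.0362

Kővári–Sós–Turán: let r_1, ..., r_185 be the row sums and z = Σ r_i the total number of 1s. Each pair of columns can share at most one row with both entries 1 (else a 2×2 all-ones block appears), so Σ_i C(r_i, 2) ≤ C(189, 2) = 17766. By convexity Σ_i C(r_i, 2) ≥ 185·C(z/185, 2) = z(z − 185)/(2·185), giving z² − 185z − 185·189·188 ≤ 0 and hence z ≤ (1/2)[185 + √(34225 + 4·6573420)] = (1/2)[185 + √26327905] ≈ (1/2)(185 + 5131.0725) = 2658.0362.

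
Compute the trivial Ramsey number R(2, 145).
R(2, 145) = 145

R(2, k) = k for all k ≥ 2: in a 2-colouring of K_k, either some edge is red (a red K_2) or all edges are blue (a blue K_k). And K_{144} coloured all-blue has no blue K_145, so R(2, 145) > 144. Hence R(2, 145) = 145.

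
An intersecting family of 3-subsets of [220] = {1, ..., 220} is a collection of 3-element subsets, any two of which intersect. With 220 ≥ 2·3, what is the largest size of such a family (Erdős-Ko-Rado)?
max |F| = C(219, 2) = 23871

Erdős-Ko-Rado (1961): when n ≥ 2k, max |F| = C(n−1, k−1). The bound is attained by the star {A : i ∈ A} for any fixed i ∈ [n]. Here C(220−1, 3−1) = C(219, 2) = 23871.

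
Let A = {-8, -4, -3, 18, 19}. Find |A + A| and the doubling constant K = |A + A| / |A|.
K = |A + A| / |A| = 14/5

Enumerate A + A = {a + b : a, b ∈ A}. With |A| = 5, there are |A|^2 = 25 ordered sum pairs; collecting distinct values, A + A = {-16, -12, -11, -8, -7, -6, 10, 11, 14, 15, 16, 36, 37, 38}, so |A + A| = 14. Thus K = 14/5. For comparison, the minimum possible |A + A| over all 5-element sets is 2·5 − 1 = 9 (so min K = 9/5), attained only by arithmetic progressions.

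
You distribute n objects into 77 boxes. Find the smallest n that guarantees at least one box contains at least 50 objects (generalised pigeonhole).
n = (50 − 1)·77 + 1 = 3774

By the generalised pigeonhole principle, to guarantee some box contains ≥ r objects we need more than (r − 1) · k objects total. Threshold: n = (r − 1) · k + 1. With r = 50 and k = 77: n = 49 · 77 + 1 = 3773 + 1 = 3774. For n = 3773 = 49 · 77, we can put exactly 49 objects in every box, avoiding 50 in any single one — so 3774 is tight.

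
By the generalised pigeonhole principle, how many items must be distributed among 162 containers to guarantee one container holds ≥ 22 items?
n = (22 − 1)·162 + 1 = 3403

By the generalised pigeonhole principle, to guarantee some box contains ≥ r objects we need more than (r − 1) · k objects total. Threshold: n = (r − 1) · k + 1. With r = 22 and k = 162: n = 21 · 162 + 1 = 3402 + 1 = 3403. For n = 3402 = 21 · 162, we can put exactly 21 objects in every box, avoiding 22 in any single one — so 3403 is tight.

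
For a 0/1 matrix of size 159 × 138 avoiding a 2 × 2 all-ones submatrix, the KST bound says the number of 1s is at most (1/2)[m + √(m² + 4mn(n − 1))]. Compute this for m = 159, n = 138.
z(159, 138; 2, 2) ≤ (1/2)[159 + √(159² + 4·159·138·137)] = (1/2)[159 + √12049497] = 1815.1193

Kővári–Sós–Turán: let r_1, ..., r_159 be the row sums and z = Σ r_i the total number of 1s. Each pair of columns can share at most one row with both entries 1 (else a 2×2 all-ones block appears), so Σ_i C(r_i, 2) ≤ C(138, 2) = 9453. By convexity Σ_i C(r_i, 2) ≥ 159·C(z/159, 2) = z(z − 159)/(2·159), giving z² − 159z − 159·138·137 ≤ 0 and hence z ≤ (1/2)[159 + √(25281 + 4·3006054)] = (1/2)[159 + √12049497] ≈ (1/2)(159 + 3471.2385) = 1815.1193.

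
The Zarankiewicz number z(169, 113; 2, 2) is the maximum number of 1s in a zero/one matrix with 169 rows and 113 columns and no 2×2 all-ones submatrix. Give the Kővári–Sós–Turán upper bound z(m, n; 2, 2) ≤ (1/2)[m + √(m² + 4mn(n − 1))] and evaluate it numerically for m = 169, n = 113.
z(169, 113; 2, 2) ≤ (1/2)[169 + √(169² + 4·169·113·112)] = (1/2)[169 + √8584017] = 1549.4247

Kővári–Sós–Turán: let r_1, ..., r_169 be the row sums and z = Σ r_i the total number of 1s. Each pair of columns can share at most one row with both entries 1 (else a 2×2 all-ones block appears), so Σ_i C(r_i, 2) ≤ C(113, 2) = 6328. By convexity Σ_i C(r_i, 2) ≥ 169·C(z/169, 2) = z(z − 169)/(2·169), giving z² − 169z − 169·113·112 ≤ 0 and hence z ≤ (1/2)[169 + √(28561 + 4·2138864)] = (1/2)[169 + √8584017] ≈ (1/2)(169 + 2929.8493) = 1549.4247.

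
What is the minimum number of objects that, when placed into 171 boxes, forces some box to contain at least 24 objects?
n = (24 − 1)·171 + 1 = 3934

By the generalised pigeonhole principle, to guarantee some box contains ≥ r objects we need more than (r − 1) · k objects total. Threshold: n = (r − 1) · k + 1. With r = 24 and k = 171: n = 23 · 171 + 1 = 3933 + 1 = 3934. For n = 3933 = 23 · 171, we can put exactly 23 objects in every box, avoiding 24 in any single one — so 3934 is tight.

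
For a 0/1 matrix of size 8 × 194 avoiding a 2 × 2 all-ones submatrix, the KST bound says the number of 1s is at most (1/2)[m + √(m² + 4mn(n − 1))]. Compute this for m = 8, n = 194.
z(8, 194; 2, 2) ≤ (1/2)[8 + √(8² + 4·8·194·193)] = (1/2)[8 + √1198208] = 551.3134

Kővári–Sós–Turán: let r_1, ..., r_8 be the row sums and z = Σ r_i the total number of 1s. Each pair of columns can share at most one row with both entries 1 (else a 2×2 all-ones block appears), so Σ_i C(r_i, 2) ≤ C(194, 2) = 18721. By convexity Σ_i C(r_i, 2) ≥ 8·C(z/8, 2) = z(z − 8)/(2·8), giving z² − 8z − 8·194·193 ≤ 0 and hence z ≤ (1/2)[8 + √(64 + 4·299536)] = (1/2)[8 + √1198208] ≈ (1/2)(8 + 1094.6269) = 551.3134.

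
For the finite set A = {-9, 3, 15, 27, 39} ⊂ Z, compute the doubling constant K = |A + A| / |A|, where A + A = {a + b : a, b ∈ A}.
K = |A + A| / |A| = 9/5

Enumerate A + A = {a + b : a, b ∈ A}. With |A| = 5, there are |A|^2 = 25 ordered sum pairs; collecting distinct values, A + A = {-18, -6, 6, 18, 30, 42, 54, 66, 78}, so |A + A| = 9. Thus K = 9/5. Here |A + A| = 2|A| − 1 = 9, the minimum possible — so K = 9/5 is minimal, which holds iff A is an arithmetic progression.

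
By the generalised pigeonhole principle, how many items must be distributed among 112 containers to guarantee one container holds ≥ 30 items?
n = (30 − 1)·112 + 1 = 3249

By the generalised pigeonhole principle, to guarantee some box contains ≥ r objects we need more than (r − 1) · k objects total. Threshold: n = (r − 1) · k + 1. With r = 30 and k = 112: n = 29 · 112 + 1 = 3248 + 1 = 3249. For n = 3248 = 29 · 112, we can put exactly 29 objects in every box, avoiding 30 in any single one — so 3249 is tight.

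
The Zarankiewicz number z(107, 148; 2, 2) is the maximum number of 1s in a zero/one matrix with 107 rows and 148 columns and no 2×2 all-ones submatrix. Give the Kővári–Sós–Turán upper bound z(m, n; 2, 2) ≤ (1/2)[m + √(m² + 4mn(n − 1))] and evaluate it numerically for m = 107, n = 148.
z(107, 148; 2, 2) ≤ (1/2)[107 + √(107² + 4·107·148·147)] = (1/2)[107 + √9323017] = 1580.1808

Kővári–Sós–Turán: let r_1, ..., r_107 be the row sums and z = Σ r_i the total number of 1s. Each pair of columns can share at most one row with both entries 1 (else a 2×2 all-ones block appears), so Σ_i C(r_i, 2) ≤ C(148, 2) = 10878. By convexity Σ_i C(r_i, 2) ≥ 107·C(z/107, 2) = z(z − 107)/(2·107), giving z² − 107z − 107·148·147 ≤ 0 and hence z ≤ (1/2)[107 + √(11449 + 4·2327892)] = (1/2)[107 + √9323017] ≈ (1/2)(107 + 3053.3616) = 1580.1808.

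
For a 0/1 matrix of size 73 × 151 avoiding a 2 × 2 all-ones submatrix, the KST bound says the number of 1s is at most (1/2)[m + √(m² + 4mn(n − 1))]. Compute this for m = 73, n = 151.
z(73, 151; 2, 2) ≤ (1/2)[73 + √(73² + 4·73·151·150)] = (1/2)[73 + √6619129] = 1322.8834

Kővári–Sós–Turán: let r_1, ..., r_73 be the row sums and z = Σ r_i the total number of 1s. Each pair of columns can share at most one row with both entries 1 (else a 2×2 all-ones block appears), so Σ_i C(r_i, 2) ≤ C(151, 2) = 11325. By convexity Σ_i C(r_i, 2) ≥ 73·C(z/73, 2) = z(z − 73)/(2·73), giving z² − 73z − 73·151·150 ≤ 0 and hence z ≤ (1/2)[73 + √(5329 + 4·1653450)] = (1/2)[73 + √6619129] ≈ (1/2)(73 + 2572.7668) = 1322.8834.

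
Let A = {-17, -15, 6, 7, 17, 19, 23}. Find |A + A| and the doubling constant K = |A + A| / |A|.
K = |A + A| / |A| = 27/7

Enumerate A + A = {a + b : a, b ∈ A}. With |A| = 7, there are |A|^2 = 49 ordered sum pairs; collecting distinct values, A + A = {-34, -32, -30, -11, -10, -9, -8, 0, 2, 4, 6, 8, 12, 13, 14, 23, 24, 25, 26, 29, 30, 34, 36, 38, 40, 42, 46}, so |A + A| = 27. Thus K = 27/7. For comparison, the minimum possible |A + A| over all 7-element sets is 2·7 − 1 = 13 (so min K = 13/7), attained only by arithmetic progressions.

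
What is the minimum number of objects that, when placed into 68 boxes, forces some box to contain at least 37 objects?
n = (37 − 1)·68 + 1 = 2449

By the generalised pigeonhole principle, to guarantee some box contains ≥ r objects we need more than (r − 1) · k objects total. Threshold: n = (r − 1) · k + 1. With r = 37 and k = 68: n = 36 · 68 + 1 = 2448 + 1 = 2449. For n = 2448 = 36 · 68, we can put exactly 36 objects in every box, avoiding 37 in any single one — so 2449 is tight.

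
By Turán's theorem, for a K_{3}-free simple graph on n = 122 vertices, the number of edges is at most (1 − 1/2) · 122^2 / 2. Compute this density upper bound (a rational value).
Turán density bound = (1/2) · 122^2/2 = 3721

Turán's theorem: ex(n, K_{r+1}) is achieved by the complete r-partite Turán graph T(n, r) with parts as balanced as possible, and is at most (1 − 1/r) · n^2/2. For r = 2, n = 122: the density bound is (1/2) · 14884/2 = 3721. Since 2 ∣ 122, the Turán graph T(122, 2) has parts of equal size 61, and its edge count e(T(122, 2)) = 3721 attains the density bound exactly.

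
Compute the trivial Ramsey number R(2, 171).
R(2, 171) = 171

R(2, k) = k for all k ≥ 2: in a 2-colouring of K_k, either some edge is red (a red K_2) or all edges are blue (a blue K_k). And K_{170} coloured all-blue has no blue K_171, so R(2, 171) > 170. Hence R(2, 171) = 171.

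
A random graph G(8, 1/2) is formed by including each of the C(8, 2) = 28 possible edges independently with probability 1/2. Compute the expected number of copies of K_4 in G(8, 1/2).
E[# K_4] = C(8, 4) · (1/2)^C(4, 2) = 70 / 2^6 = 35/32 = 1.09375

For each 4-subset S of vertices (there are C(8, 4) = 70 such S), let X_S = 1 if S induces a K_4 (all C(4, 2) = 6 edges present). Then P(X_S = 1) = (1/2)^6 = 1/64. By linearity of expectation, E[# K_4] = C(8, 4) · (1/2)^6 = 70 / 64 = 35/32 = 1.09375.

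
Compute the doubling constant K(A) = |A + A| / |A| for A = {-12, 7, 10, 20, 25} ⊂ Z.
K = |A + A| / |A| = 15/5 = 3

Enumerate A + A = {a + b : a, b ∈ A}. With |A| = 5, there are |A|^2 = 25 ordered sum pairs; collecting distinct values, A + A = {-24, -5, -2, 8, 13, 14, 17, 20, 27, 30, 32, 35, 40, 45, 50}, so |A + A| = 15. Thus K = 15/5 = 3. For comparison, the minimum possible |A + A| over all 5-element sets is 2·5 − 1 = 9 (so min K = 9/5), attained only by arithmetic progressions.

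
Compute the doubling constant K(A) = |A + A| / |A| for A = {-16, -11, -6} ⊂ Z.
K = |A + A| / |A| = 5/3

Enumerate A + A = {a + b : a, b ∈ A}. With |A| = 3, there are |A|^2 = 9 ordered sum pairs; collecting distinct values, A + A = {-32, -27, -22, -17, -12}, so |A + A| = 5. Thus K = 5/3. Here |A + A| = 2|A| − 1 = 5, the minimum possible — so K = 5/3 is minimal, which holds iff A is an arithmetic progression.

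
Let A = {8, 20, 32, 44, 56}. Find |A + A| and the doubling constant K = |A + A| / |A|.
K = |A + A| / |A| = 9/5

Enumerate A + A = {a + b : a, b ∈ A}. With |A| = 5, there are |A|^2 = 25 ordered sum pairs; collecting distinct values, A + A = {16, 28, 40, 52, 64, 76, 88, 100, 112}, so |A + A| = 9. Thus K = 9/5. Here |A + A| = 2|A| − 1 = 9, the minimum possible — so K = 9/5 is minimal, which holds iff A is an arithmetic progression.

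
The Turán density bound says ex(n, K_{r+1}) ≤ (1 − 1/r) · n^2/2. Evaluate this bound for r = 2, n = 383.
Turán density bound = (1/2) · 383^2/2 = 146689/4 ≈ 36672.25

Turán's theorem: ex(n, K_{r+1}) is achieved by the complete r-partite Turán graph T(n, r) with parts as balanced as possible, and is at most (1 − 1/r) · n^2/2. For r = 2, n = 383: the density bound is (1/2) · 146689/2 = 146689/4 ≈ 36672.25. The integer-valued extremum is e(T(383, 2)) = 36672, which is strictly less than the density bound 146689/4 since 2 ∤ 383 (the parts of T(383, 2) cannot all be equal).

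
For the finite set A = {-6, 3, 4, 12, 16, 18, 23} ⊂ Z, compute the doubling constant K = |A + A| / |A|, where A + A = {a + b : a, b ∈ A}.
K = |A + A| / |A| = 27/7

Enumerate A + A = {a + b : a, b ∈ A}. With |A| = 7, there are |A|^2 = 49 ordered sum pairs; collecting distinct values, A + A = {-12, -3, -2, 6, 7, 8, 10, 12, 15, 16, 17, 19, 20, 21, 22, 24, 26, 27, 28, 30, 32, 34, 35, 36, 39, 41, 46}, so |A + A| = 27. Thus K = 27/7. For comparison, the minimum possible |A + A| over all 7-element sets is 2·7 − 1 = 13 (so min K = 13/7), attained only by arithmetic progressions.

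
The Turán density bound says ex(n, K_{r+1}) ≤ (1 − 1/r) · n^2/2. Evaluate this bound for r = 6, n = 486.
Turán density bound = (5/6) · 486^2/2 = 98415

Turán's theorem: ex(n, K_{r+1}) is achieved by the complete r-partite Turán graph T(n, r) with parts as balanced as possible, and is at most (1 − 1/r) · n^2/2. For r = 6, n = 486: the density bound is (5/6) · 236196/2 = 98415. Since 6 ∣ 486, the Turán graph T(486, 6) has parts of equal size 81, and its edge count e(T(486, 6)) = 98415 attains the density bound exactly.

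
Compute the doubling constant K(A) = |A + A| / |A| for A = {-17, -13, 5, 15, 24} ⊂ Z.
K = |A + A| / |A| = 15/5 = 3

Enumerate A + A = {a + b : a, b ∈ A}. With |A| = 5, there are |A|^2 = 25 ordered sum pairs; collecting distinct values, A + A = {-34, -30, -26, -12, -8, -2, 2, 7, 10, 11, 20, 29, 30, 39, 48}, so |A + A| = 15. Thus K = 15/5 = 3. For comparison, the minimum possible |A + A| over all 5-element sets is 2·5 − 1 = 9 (so min K = 9/5), attained only by arithmetic progressions.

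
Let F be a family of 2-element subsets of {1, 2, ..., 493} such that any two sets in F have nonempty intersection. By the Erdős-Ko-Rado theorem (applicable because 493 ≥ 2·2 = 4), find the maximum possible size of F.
max |F| = C(492, 1) = 492

The Erdős-Ko-Rado theorem states: for n ≥ 2k, an intersecting family of k-subsets of an n-element set has size at most C(n − 1, k − 1), with equality for 'star' families {A ⊆ [n] : |A| = k, i ∈ A} (fix an element i). For n = 493, k = 2: C(492, 1) = 492.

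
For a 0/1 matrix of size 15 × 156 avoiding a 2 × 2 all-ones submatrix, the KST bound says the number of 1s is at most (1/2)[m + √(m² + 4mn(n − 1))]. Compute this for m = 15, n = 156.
z(15, 156; 2, 2) ≤ (1/2)[15 + √(15² + 4·15·156·155)] = (1/2)[15 + √1451025] = 609.7925

Kővári–Sós–Turán: let r_1, ..., r_15 be the row sums and z = Σ r_i the total number of 1s. Each pair of columns can share at most one row with both entries 1 (else a 2×2 all-ones block appears), so Σ_i C(r_i, 2) ≤ C(156, 2) = 12090. By convexity Σ_i C(r_i, 2) ≥ 15·C(z/15, 2) = z(z − 15)/(2·15), giving z² − 15z − 15·156·155 ≤ 0 and hence z ≤ (1/2)[15 + √(225 + 4·362700)] = (1/2)[15 + √1451025] ≈ (1/2)(15 + 1204.585) = 609.7925.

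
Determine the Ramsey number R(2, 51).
R(2, 51) = 51

R(2, k) = k for all k ≥ 2: in a 2-colouring of K_k, either some edge is red (a red K_2) or all edges are blue (a blue K_k). And K_{50} coloured all-blue has no blue K_51, so R(2, 51) > 50. Hence R(2, 51) = 51.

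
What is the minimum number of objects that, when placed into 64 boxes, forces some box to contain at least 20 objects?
n = (20 − 1)·64 + 1 = 1217

By the generalised pigeonhole principle, to guarantee some box contains ≥ r objects we need more than (r − 1) · k objects total. Threshold: n = (r − 1) · k + 1. With r = 20 and k = 64: n = 19 · 64 + 1 = 1216 + 1 = 1217. For n = 1216 = 19 · 64, we can put exactly 19 objects in every box, avoiding 20 in any single one — so 1217 is tight.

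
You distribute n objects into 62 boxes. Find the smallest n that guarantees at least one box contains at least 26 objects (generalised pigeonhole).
n = (26 − 1)·62 + 1 = 1551

By the generalised pigeonhole principle, to guarantee some box contains ≥ r objects we need more than (r − 1) · k objects total. Threshold: n = (r − 1) · k + 1. With r = 26 and k = 62: n = 25 · 62 + 1 = 1550 + 1 = 1551. For n = 1550 = 25 · 62, we can put exactly 25 objects in every box, avoiding 26 in any single one — so 1551 is tight.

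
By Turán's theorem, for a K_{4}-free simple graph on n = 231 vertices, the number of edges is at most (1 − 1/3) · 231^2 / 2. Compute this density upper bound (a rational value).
Turán density bound = (2/3) · 231^2/2 = 17787

Turán's theorem: ex(n, K_{r+1}) is achieved by the complete r-partite Turán graph T(n, r) with parts as balanced as possible, and is at most (1 − 1/r) · n^2/2. For r = 3, n = 231: the density bound is (2/3) · 53361/2 = 17787. Since 3 ∣ 231, the Turán graph T(231, 3) has parts of equal size 77, and its edge count e(T(231, 3)) = 17787 attains the density bound exactly.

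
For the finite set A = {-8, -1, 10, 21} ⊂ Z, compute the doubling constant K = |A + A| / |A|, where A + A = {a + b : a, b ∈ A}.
K = |A + A| / |A| = 9/4

Enumerate A + A = {a + b : a, b ∈ A}. With |A| = 4, there are |A|^2 = 16 ordered sum pairs; collecting distinct values, A + A = {-16, -9, -2, 2, 9, 13, 20, 31, 42}, so |A + A| = 9. Thus K = 9/4. For comparison, the minimum possible |A + A| over all 4-element sets is 2·4 − 1 = 7 (so min K = 7/4), attained only by arithmetic progressions.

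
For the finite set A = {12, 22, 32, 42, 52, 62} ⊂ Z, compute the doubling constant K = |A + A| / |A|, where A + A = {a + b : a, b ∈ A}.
K = |A + A| / |A| = 11/6

Enumerate A + A = {a + b : a, b ∈ A}. With |A| = 6, there are |A|^2 = 36 ordered sum pairs; collecting distinct values, A + A = {24, 34, 44, 54, 64, 74, 84, 94, 104, 114, 124}, so |A + A| = 11. Thus K = 11/6. Here |A + A| = 2|A| − 1 = 11, the minimum possible — so K = 11/6 is minimal, which holds iff A is an arithmetic progression.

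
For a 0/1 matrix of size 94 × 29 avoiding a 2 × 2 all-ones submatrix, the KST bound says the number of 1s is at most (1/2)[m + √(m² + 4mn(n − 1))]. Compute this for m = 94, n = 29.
z(94, 29; 2, 2) ≤ (1/2)[94 + √(94² + 4·94·29·28)] = (1/2)[94 + √314148] = 327.2445

Kővári–Sós–Turán: let r_1, ..., r_94 be the row sums and z = Σ r_i the total number of 1s. Each pair of columns can share at most one row with both entries 1 (else a 2×2 all-ones block appears), so Σ_i C(r_i, 2) ≤ C(29, 2) = 406. By convexity Σ_i C(r_i, 2) ≥ 94·C(z/94, 2) = z(z − 94)/(2·94), giving z² − 94z − 94·29·28 ≤ 0 and hence z ≤ (1/2)[94 + √(8836 + 4·76328)] = (1/2)[94 + √314148] ≈ (1/2)(94 + 560.4891) = 327.2445.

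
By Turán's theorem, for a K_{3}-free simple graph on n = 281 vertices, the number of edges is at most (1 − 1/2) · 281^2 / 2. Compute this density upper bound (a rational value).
Turán density bound = (1/2) · 281^2/2 = 78961/4 ≈ 19740.25

Turán's theorem: ex(n, K_{r+1}) is achieved by the complete r-partite Turán graph T(n, r) with parts as balanced as possible, and is at most (1 − 1/r) · n^2/2. For r = 2, n = 281: the density bound is (1/2) · 78961/2 = 78961/4 ≈ 19740.25. The integer-valued extremum is e(T(281, 2)) = 19740, which is strictly less than the density bound 78961/4 since 2 ∤ 281 (the parts of T(281, 2) cannot all be equal).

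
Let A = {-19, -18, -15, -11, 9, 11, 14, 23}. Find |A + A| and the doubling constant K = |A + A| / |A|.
K = |A + A| / |A| = 34/8 = 17/4

Enumerate A + A = {a + b : a, b ∈ A}. With |A| = 8, there are |A|^2 = 64 ordered sum pairs; collecting distinct values, A + A = {-38, -37, -36, -34, -33, -30, -29, -26, -22, -10, -9, -8, -7, -6, -5, -4, -2, -1, 0, 3, 4, 5, 8, 12, 18, 20, 22, 23, 25, 28, 32, 34, 37, 46}, so |A + A| = 34. Thus K = 34/8 = 17/4. For comparison, the minimum possible |A + A| over all 8-element sets is 2·8 − 1 = 15 (so min K = 15/8), attained only by arithmetic progressions.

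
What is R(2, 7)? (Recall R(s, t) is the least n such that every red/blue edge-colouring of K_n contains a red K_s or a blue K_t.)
R(2, 7) = 7

R(2, k) = k for all k ≥ 2: in a 2-colouring of K_k, either some edge is red (a red K_2) or all edges are blue (a blue K_k). And K_{6} coloured all-blue has no blue K_7, so R(2, 7) > 6. Hence R(2, 7) = 7.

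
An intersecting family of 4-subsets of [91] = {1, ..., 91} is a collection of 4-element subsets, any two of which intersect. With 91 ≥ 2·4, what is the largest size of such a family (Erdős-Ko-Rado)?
max |F| = C(90, 3) = 117480

The Erdős-Ko-Rado theorem states: for n ≥ 2k, an intersecting family of k-subsets of an n-element set has size at most C(n − 1, k − 1), with equality for 'star' families {A ⊆ [n] : |A| = k, i ∈ A} (fix an element i). For n = 91, k = 4: C(90, 3) = 117480.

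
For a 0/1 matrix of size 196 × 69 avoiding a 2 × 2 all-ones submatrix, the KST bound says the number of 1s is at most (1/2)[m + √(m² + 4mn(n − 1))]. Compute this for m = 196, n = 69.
z(196, 69; 2, 2) ≤ (1/2)[196 + √(196² + 4·196·69·68)] = (1/2)[196 + √3716944] = 1061.9689

Kővári–Sós–Turán: let r_1, ..., r_196 be the row sums and z = Σ r_i the total number of 1s. Each pair of columns can share at most one row with both entries 1 (else a 2×2 all-ones block appears), so Σ_i C(r_i, 2) ≤ C(69, 2) = 2346. By convexity Σ_i C(r_i, 2) ≥ 196·C(z/196, 2) = z(z − 196)/(2·196), giving z² − 196z − 196·69·68 ≤ 0 and hence z ≤ (1/2)[196 + √(38416 + 4·919632)] = (1/2)[196 + √3716944] ≈ (1/2)(196 + 1927.9378) = 1061.9689.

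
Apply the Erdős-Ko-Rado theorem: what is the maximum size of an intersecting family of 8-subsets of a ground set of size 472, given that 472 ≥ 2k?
max |F| = C(471, 7) = 975579519571605

The Erdős-Ko-Rado theorem states: for n ≥ 2k, an intersecting family of k-subsets of an n-element set has size at most C(n − 1, k − 1), with equality for 'star' families {A ⊆ [n] : |A| = k, i ∈ A} (fix an element i). For n = 472, k = 8: C(471, 7) = 975579519571605.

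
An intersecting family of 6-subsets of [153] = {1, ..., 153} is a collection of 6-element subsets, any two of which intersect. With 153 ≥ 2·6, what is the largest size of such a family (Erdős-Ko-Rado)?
max |F| = C(152, 5) = 632671880

The Erdős-Ko-Rado theorem states: for n ≥ 2k, an intersecting family of k-subsets of an n-element set has size at most C(n − 1, k − 1), with equality for 'star' families {A ⊆ [n] : |A| = k, i ∈ A} (fix an element i). For n = 153, k = 6: C(152, 5) = 632671880.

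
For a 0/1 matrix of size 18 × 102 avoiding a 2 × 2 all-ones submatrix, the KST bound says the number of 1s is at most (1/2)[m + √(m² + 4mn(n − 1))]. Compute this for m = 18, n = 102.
z(18, 102; 2, 2) ≤ (1/2)[18 + √(18² + 4·18·102·101)] = (1/2)[18 + √742068] = 439.7168

Kővári–Sós–Turán: let r_1, ..., r_18 be the row sums and z = Σ r_i the total number of 1s. Each pair of columns can share at most one row with both entries 1 (else a 2×2 all-ones block appears), so Σ_i C(r_i, 2) ≤ C(102, 2) = 5151. By convexity Σ_i C(r_i, 2) ≥ 18·C(z/18, 2) = z(z − 18)/(2·18), giving z² − 18z − 18·102·101 ≤ 0 and hence z ≤ (1/2)[18 + √(324 + 4·185436)] = (1/2)[18 + √742068] ≈ (1/2)(18 + 861.4337) = 439.7168.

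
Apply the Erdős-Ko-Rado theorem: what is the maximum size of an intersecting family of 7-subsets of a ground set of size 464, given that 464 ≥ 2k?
max |F| = C(463, 6) = 13244250634461

Erdős-Ko-Rado (1961): when n ≥ 2k, max |F| = C(n−1, k−1). The bound is attained by the star {A : i ∈ A} for any fixed i ∈ [n]. Here C(464−1, 7−1) = C(463, 6) = 13244250634461.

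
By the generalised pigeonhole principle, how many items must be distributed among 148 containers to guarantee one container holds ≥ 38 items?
n = (38 − 1)·148 + 1 = 5477

By the generalised pigeonhole principle, to guarantee some box contains ≥ r objects we need more than (r − 1) · k objects total. Threshold: n = (r − 1) · k + 1. With r = 38 and k = 148: n = 37 · 148 + 1 = 5476 + 1 = 5477. For n = 5476 = 37 · 148, we can put exactly 37 objects in every box, avoiding 38 in any single one — so 5477 is tight.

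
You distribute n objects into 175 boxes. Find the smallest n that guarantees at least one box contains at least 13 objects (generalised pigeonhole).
n = (13 − 1)·175 + 1 = 2101

By the generalised pigeonhole principle, to guarantee some box contains ≥ r objects we need more than (r − 1) · k objects total. Threshold: n = (r − 1) · k + 1. With r = 13 and k = 175: n = 12 · 175 + 1 = 2100 + 1 = 2101. For n = 2100 = 12 · 175, we can put exactly 12 objects in every box, avoiding 13 in any single one — so 2101 is tight.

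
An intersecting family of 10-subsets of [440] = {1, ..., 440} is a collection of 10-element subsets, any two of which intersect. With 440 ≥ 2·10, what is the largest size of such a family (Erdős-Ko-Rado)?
max |F| = C(439, 9) = 1536637487366218962

Erdős-Ko-Rado (1961): when n ≥ 2k, max |F| = C(n−1, k−1). The bound is attained by the star {A : i ∈ A} for any fixed i ∈ [n]. Here C(440−1, 10−1) = C(439, 9) = 1536637487366218962.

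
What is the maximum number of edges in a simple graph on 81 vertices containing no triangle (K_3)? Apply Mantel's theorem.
ex(81, K_3) = ⌊81^2/4⌋ = 1640

Mantel (1907): a triangle-free graph on n vertices has at most ⌊n^2/4⌋ edges, with equality for the complete bipartite graph K_{⌊n/2⌋, ⌈n/2⌉}. For n = 81: ⌊81^2/4⌋ = ⌊6561/4⌋ = 1640. The extremal graph is K_{40, 41}, which has 40·41 = 1640 edges.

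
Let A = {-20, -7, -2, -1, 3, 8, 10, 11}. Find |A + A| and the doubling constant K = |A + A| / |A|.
K = |A + A| / |A| = 31/8

Enumerate A + A = {a + b : a, b ∈ A}. With |A| = 8, there are |A|^2 = 64 ordered sum pairs; collecting distinct values, A + A = {-40, -27, -22, -21, -17, -14, -12, -10, -9, -8, -4, -3, -2, 1, 2, 3, 4, 6, 7, 8, 9, 10, 11, 13, 14, 16, 18, 19, 20, 21, 22}, so |A + A| = 31. Thus K = 31/8. For comparison, the minimum possible |A + A| over all 8-element sets is 2·8 − 1 = 15 (so min K = 15/8), attained only by arithmetic progressions.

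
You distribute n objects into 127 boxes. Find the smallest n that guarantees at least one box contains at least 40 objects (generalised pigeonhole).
n = (40 − 1)·127 + 1 = 4954

By the generalised pigeonhole principle, to guarantee some box contains ≥ r objects we need more than (r − 1) · k objects total. Threshold: n = (r − 1) · k + 1. With r = 40 and k = 127: n = 39 · 127 + 1 = 4953 + 1 = 4954. For n = 4953 = 39 · 127, we can put exactly 39 objects in every box, avoiding 40 in any single one — so 4954 is tight.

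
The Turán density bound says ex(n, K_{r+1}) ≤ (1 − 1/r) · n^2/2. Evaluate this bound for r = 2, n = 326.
Turán density bound = (1/2) · 326^2/2 = 26569

Turán's theorem: ex(n, K_{r+1}) is achieved by the complete r-partite Turán graph T(n, r) with parts as balanced as possible, and is at most (1 − 1/r) · n^2/2. For r = 2, n = 326: the density bound is (1/2) · 106276/2 = 26569. Since 2 ∣ 326, the Turán graph T(326, 2) has parts of equal size 163, and its edge count e(T(326, 2)) = 26569 attains the density bound exactly.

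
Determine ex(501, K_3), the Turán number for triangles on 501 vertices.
ex(501, K_3) = ⌊501^2/4⌋ = 62750

Mantel (1907): a triangle-free graph on n vertices has at most ⌊n^2/4⌋ edges, with equality for the complete bipartite graph K_{⌊n/2⌋, ⌈n/2⌉}. For n = 501: ⌊501^2/4⌋ = ⌊251001/4⌋ = 62750. The extremal graph is K_{250, 251}, which has 250·251 = 62750 edges.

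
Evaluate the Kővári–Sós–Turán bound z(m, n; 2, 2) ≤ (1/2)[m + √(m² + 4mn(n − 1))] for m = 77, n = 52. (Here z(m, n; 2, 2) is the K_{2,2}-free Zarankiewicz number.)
z(77, 52; 2, 2) ≤ (1/2)[77 + √(77² + 4·77·52·51)] = (1/2)[77 + √822745] = 492.0265

Kővári–Sós–Turán: let r_1, ..., r_77 be the row sums and z = Σ r_i the total number of 1s. Each pair of columns can share at most one row with both entries 1 (else a 2×2 all-ones block appears), so Σ_i C(r_i, 2) ≤ C(52, 2) = 1326. By convexity Σ_i C(r_i, 2) ≥ 77·C(z/77, 2) = z(z − 77)/(2·77), giving z² − 77z − 77·52·51 ≤ 0 and hence z ≤ (1/2)[77 + √(5929 + 4·204204)] = (1/2)[77 + √822745] ≈ (1/2)(77 + 907.0529) = 492.0265.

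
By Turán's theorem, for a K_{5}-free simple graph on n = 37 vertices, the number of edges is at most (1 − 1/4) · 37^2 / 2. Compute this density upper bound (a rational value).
Turán density bound = (3/4) · 37^2/2 = 4107/8 ≈ 513.375

Turán's theorem: ex(n, K_{r+1}) is achieved by the complete r-partite Turán graph T(n, r) with parts as balanced as possible, and is at most (1 − 1/r) · n^2/2. For r = 4, n = 37: the density bound is (3/4) · 1369/2 = 4107/8 ≈ 513.375. The integer-valued extremum is e(T(37, 4)) = 513, which is strictly less than the density bound 4107/8 since 4 ∤ 37 (the parts of T(37, 4) cannot all be equal).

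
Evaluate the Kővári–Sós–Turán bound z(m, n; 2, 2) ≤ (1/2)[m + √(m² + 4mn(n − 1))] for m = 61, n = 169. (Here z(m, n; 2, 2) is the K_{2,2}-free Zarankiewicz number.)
z(61, 169; 2, 2) ≤ (1/2)[61 + √(61² + 4·61·169·168)] = (1/2)[61 + √6931369] = 1346.8747

Kővári–Sós–Turán: let r_1, ..., r_61 be the row sums and z = Σ r_i the total number of 1s. Each pair of columns can share at most one row with both entries 1 (else a 2×2 all-ones block appears), so Σ_i C(r_i, 2) ≤ C(169, 2) = 14196. By convexity Σ_i C(r_i, 2) ≥ 61·C(z/61, 2) = z(z − 61)/(2·61), giving z² − 61z − 61·169·168 ≤ 0 and hence z ≤ (1/2)[61 + √(3721 + 4·1731912)] = (1/2)[61 + √6931369] ≈ (1/2)(61 + 2632.7493) = 1346.8747.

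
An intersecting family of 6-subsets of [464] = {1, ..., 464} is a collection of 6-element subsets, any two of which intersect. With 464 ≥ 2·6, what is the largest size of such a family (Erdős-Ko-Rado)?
max |F| = C(463, 5) = 173505466827

The Erdős-Ko-Rado theorem states: for n ≥ 2k, an intersecting family of k-subsets of an n-element set has size at most C(n − 1, k − 1), with equality for 'star' families {A ⊆ [n] : |A| = k, i ∈ A} (fix an element i). For n = 464, k = 6: C(463, 5) = 173505466827.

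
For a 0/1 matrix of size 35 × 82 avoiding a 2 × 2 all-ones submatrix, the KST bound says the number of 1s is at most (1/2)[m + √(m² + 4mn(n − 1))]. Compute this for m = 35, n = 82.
z(35, 82; 2, 2) ≤ (1/2)[35 + √(35² + 4·35·82·81)] = (1/2)[35 + √931105] = 499.9689

Kővári–Sós–Turán: let r_1, ..., r_35 be the row sums and z = Σ r_i the total number of 1s. Each pair of columns can share at most one row with both entries 1 (else a 2×2 all-ones block appears), so Σ_i C(r_i, 2) ≤ C(82, 2) = 3321. By convexity Σ_i C(r_i, 2) ≥ 35·C(z/35, 2) = z(z − 35)/(2·35), giving z² − 35z − 35·82·81 ≤ 0 and hence z ≤ (1/2)[35 + √(1225 + 4·232470)] = (1/2)[35 + √931105] ≈ (1/2)(35 + 964.9378) = 499.9689.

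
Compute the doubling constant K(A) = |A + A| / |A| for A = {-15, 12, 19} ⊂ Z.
K = |A + A| / |A| = 6/3 = 2

Enumerate A + A = {a + b : a, b ∈ A}. With |A| = 3, there are |A|^2 = 9 ordered sum pairs; collecting distinct values, A + A = {-30, -3, 4, 24, 31, 38}, so |A + A| = 6. Thus K = 6/3 = 2. For comparison, the minimum possible |A + A| over all 3-element sets is 2·3 − 1 = 5 (so min K = 5/3), attained only by arithmetic progressions.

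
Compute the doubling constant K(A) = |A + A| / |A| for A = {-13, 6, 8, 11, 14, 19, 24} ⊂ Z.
K = |A + A| / |A| = 24/7

Enumerate A + A = {a + b : a, b ∈ A}. With |A| = 7, there are |A|^2 = 49 ordered sum pairs; collecting distinct values, A + A = {-26, -7, -5, -2, 1, 6, 11, 12, 14, 16, 17, 19, 20, 22, 25, 27, 28, 30, 32, 33, 35, 38, 43, 48}, so |A + A| = 24. Thus K = 24/7. For comparison, the minimum possible |A + A| over all 7-element sets is 2·7 − 1 = 13 (so min K = 13/7), attained only by arithmetic progressions.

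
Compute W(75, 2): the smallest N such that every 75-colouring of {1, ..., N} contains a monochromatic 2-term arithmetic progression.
W(75, 2) = 75 + 1 = 76

A 2-term AP is any pair of integers, so a monochromatic 2-AP exists iff some colour is used at least twice. With 75 colours, the colouring i ↦ i on {1, ..., 75} uses each colour once, avoiding any monochromatic pair, so W(75, 2) > 75. For {1, ..., 76}, pigeonhole forces two integers of the same colour, which form a monochromatic 2-AP. Hence W(75, 2) = 76.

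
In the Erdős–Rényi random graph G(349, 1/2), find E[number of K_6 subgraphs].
E[# K_6] = C(349, 6) · (1/2)^C(6, 2) = 2403561758956 / 2^15 = 600890439739/8192 ≈ 73350883.757202

For each 6-subset S of vertices (there are C(349, 6) = 2403561758956 such S), let X_S = 1 if S induces a K_6 (all C(6, 2) = 15 edges present). Then P(X_S = 1) = (1/2)^15 = 1/32768. By linearity of expectation, E[# K_6] = C(349, 6) · (1/2)^15 = 2403561758956 / 32768 = 600890439739/8192 ≈ 73350883.757202.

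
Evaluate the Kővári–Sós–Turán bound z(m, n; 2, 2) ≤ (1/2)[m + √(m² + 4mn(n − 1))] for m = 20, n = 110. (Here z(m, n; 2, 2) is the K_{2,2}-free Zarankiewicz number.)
z(20, 110; 2, 2) ≤ (1/2)[20 + √(20² + 4·20·110·109)] = (1/2)[20 + √959600] = 499.7959

Kővári–Sós–Turán: let r_1, ..., r_20 be the row sums and z = Σ r_i the total number of 1s. Each pair of columns can share at most one row with both entries 1 (else a 2×2 all-ones block appears), so Σ_i C(r_i, 2) ≤ C(110, 2) = 5995. By convexity Σ_i C(r_i, 2) ≥ 20·C(z/20, 2) = z(z − 20)/(2·20), giving z² − 20z − 20·110·109 ≤ 0 and hence z ≤ (1/2)[20 + √(400 + 4·239800)] = (1/2)[20 + √959600] ≈ (1/2)(20 + 979.5918) = 499.7959.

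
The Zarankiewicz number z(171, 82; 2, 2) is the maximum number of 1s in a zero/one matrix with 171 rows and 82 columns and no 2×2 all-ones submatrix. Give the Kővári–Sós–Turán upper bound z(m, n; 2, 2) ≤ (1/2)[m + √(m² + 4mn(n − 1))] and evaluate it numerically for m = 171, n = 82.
z(171, 82; 2, 2) ≤ (1/2)[171 + √(171² + 4·171·82·81)] = (1/2)[171 + √4572369] = 1154.6549

Kővári–Sós–Turán: let r_1, ..., r_171 be the row sums and z = Σ r_i the total number of 1s. Each pair of columns can share at most one row with both entries 1 (else a 2×2 all-ones block appears), so Σ_i C(r_i, 2) ≤ C(82, 2) = 3321. By convexity Σ_i C(r_i, 2) ≥ 171·C(z/171, 2) = z(z − 171)/(2·171), giving z² − 171z − 171·82·81 ≤ 0 and hence z ≤ (1/2)[171 + √(29241 + 4·1135782)] = (1/2)[171 + √4572369] ≈ (1/2)(171 + 2138.3098) = 1154.6549.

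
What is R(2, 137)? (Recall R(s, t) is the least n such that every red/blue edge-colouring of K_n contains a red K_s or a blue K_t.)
R(2, 137) = 137

R(2, k) = k for all k ≥ 2: in a 2-colouring of K_k, either some edge is red (a red K_2) or all edges are blue (a blue K_k). And K_{136} coloured all-blue has no blue K_137, so R(2, 137) > 136. Hence R(2, 137) = 137.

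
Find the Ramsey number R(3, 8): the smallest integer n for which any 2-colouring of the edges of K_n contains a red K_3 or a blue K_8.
R(3, 8) = 28

Lower bound: an explicit 2-colouring of K_{27} (typically a Paley-type or other structured construction) avoids a red K_3 and a blue K_8, showing R(3, 8) > 27.
Upper bound: the simple Erdős–Szekeres recurrence only gives R(3, 8) ≤ 31; the tight bound R(3, 8) ≤ 28 requires a sharper case analysis (or computer search) of 2-colourings of K_{28}.
Hence R(3, 8) = 28.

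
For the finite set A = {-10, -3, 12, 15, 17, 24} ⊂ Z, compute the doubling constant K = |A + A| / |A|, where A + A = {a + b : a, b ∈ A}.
K = |A + A| / |A| = 20/6 = 10/3

Enumerate A + A = {a + b : a, b ∈ A}. With |A| = 6, there are |A|^2 = 36 ordered sum pairs; collecting distinct values, A + A = {-20, -13, -6, 2, 5, 7, 9, 12, 14, 21, 24, 27, 29, 30, 32, 34, 36, 39, 41, 48}, so |A + A| = 20. Thus K = 20/6 = 10/3. For comparison, the minimum possible |A + A| over all 6-element sets is 2·6 − 1 = 11 (so min K = 11/6), attained only by arithmetic progressions.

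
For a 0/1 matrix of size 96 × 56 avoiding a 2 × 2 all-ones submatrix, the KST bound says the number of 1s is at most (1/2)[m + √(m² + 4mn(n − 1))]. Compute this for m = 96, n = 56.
z(96, 56; 2, 2) ≤ (1/2)[96 + √(96² + 4·96·56·55)] = (1/2)[96 + √1191936] = 593.8791

Kővári–Sós–Turán: let r_1, ..., r_96 be the row sums and z = Σ r_i the total number of 1s. Each pair of columns can share at most one row with both entries 1 (else a 2×2 all-ones block appears), so Σ_i C(r_i, 2) ≤ C(56, 2) = 1540. By convexity Σ_i C(r_i, 2) ≥ 96·C(z/96, 2) = z(z − 96)/(2·96), giving z² − 96z − 96·56·55 ≤ 0 and hence z ≤ (1/2)[96 + √(9216 + 4·295680)] = (1/2)[96 + √1191936] ≈ (1/2)(96 + 1091.7582) = 593.8791.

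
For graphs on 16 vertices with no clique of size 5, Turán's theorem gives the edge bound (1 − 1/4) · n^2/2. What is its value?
Turán density bound = (3/4) · 16^2/2 = 96

Turán's theorem: ex(n, K_{r+1}) is achieved by the complete r-partite Turán graph T(n, r) with parts as balanced as possible, and is at most (1 − 1/r) · n^2/2. For r = 4, n = 16: the density bound is (3/4) · 256/2 = 96. Since 4 ∣ 16, the Turán graph T(16, 4) has parts of equal size 4, and its edge count e(T(16, 4)) = 96 attains the density bound exactly.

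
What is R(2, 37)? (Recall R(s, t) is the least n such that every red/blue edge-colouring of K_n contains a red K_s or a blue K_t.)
R(2, 37) = 37

R(2, k) = k for all k ≥ 2: in a 2-colouring of K_k, either some edge is red (a red K_2) or all edges are blue (a blue K_k). And K_{36} coloured all-blue has no blue K_37, so R(2, 37) > 36. Hence R(2, 37) = 37.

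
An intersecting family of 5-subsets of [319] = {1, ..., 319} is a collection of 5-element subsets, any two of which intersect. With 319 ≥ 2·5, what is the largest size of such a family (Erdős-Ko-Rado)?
max |F| = C(318, 4) = 418092885

Erdős-Ko-Rado (1961): when n ≥ 2k, max |F| = C(n−1, k−1). The bound is attained by the star {A : i ∈ A} for any fixed i ∈ [n]. Here C(319−1, 5−1) = C(318, 4) = 418092885.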